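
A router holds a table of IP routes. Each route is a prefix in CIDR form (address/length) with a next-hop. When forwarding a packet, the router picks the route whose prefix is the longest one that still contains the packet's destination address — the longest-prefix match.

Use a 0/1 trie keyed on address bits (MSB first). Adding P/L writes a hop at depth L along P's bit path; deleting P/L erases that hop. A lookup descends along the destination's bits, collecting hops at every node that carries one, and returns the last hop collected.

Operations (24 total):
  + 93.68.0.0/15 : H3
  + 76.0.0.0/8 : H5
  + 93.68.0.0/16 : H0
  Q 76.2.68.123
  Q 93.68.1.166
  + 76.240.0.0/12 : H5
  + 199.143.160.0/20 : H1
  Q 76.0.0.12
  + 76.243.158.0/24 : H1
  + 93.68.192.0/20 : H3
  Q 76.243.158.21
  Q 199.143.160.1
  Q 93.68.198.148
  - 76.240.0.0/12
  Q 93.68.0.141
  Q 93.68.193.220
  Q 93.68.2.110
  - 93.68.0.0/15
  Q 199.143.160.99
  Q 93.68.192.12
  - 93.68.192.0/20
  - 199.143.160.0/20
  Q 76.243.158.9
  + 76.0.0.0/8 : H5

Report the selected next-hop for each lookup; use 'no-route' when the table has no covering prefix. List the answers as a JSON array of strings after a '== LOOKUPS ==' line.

Apply in order:
  + 93.68.0.0/15 (H3) depth=15
  + 76.0.0.0/8 (H5) depth=8
  + 93.68.0.0/16 (H0) depth=16
  lookup 76.2.68.123: bits 01001100 walk d0:-→d1:-→d2:-→d3:-→d4:-→d5:-→d6:-→d7:-→d8:H5 -> H5
  lookup 93.68.1.166: bits 0101110101000100 walk d0:-→d1:-→d2:-→d3:-→d4:-→d5:-→d6:-→d7:-→d8:-→d9:-→d10:-→d11:-→d12:-→d13:-→d14:-→d15:H3→d16:H0 -> H0
  + 76.240.0.0/12 (H5) depth=12
  + 199.143.160.0/20 (H1) depth=20
  lookup 76.0.0.12: bits 01001100 walk d0:-→d1:-→d2:-→d3:-→d4:-→d5:-→d6:-→d7:-→d8:H5 -> H5
  + 76.243.158.0/24 (H1) depth=24
  + 93.68.192.0/20 (H3) depth=20
  lookup 76.243.158.21: bits 010011001111001110011110 walk d0:-→d1:-→d2:-→d3:-→d4:-→d5:-→d6:-→d7:-→d8:H5→d9:-→d10:-→d11:-→d12:H5→d13:-→d14:-→d15:-→d16:-→d17:-→d18:-→d19:-→d20:-→d21:-→d22:-→d23:-→d24:H1 -> H1
  lookup 199.143.160.1: bits 11000111100011111010 walk d0:-→d1:-→d2:-→d3:-→d4:-→d5:-→d6:-→d7:-→d8:-→d9:-→d10:-→d11:-→d12:-→d13:-→d14:-→d15:-→d16:-→d17:-→d18:-→d19:-→d20:H1 -> H1
  lookup 93.68.198.148: bits 01011101010001001100 walk d0:-→d1:-→d2:-→d3:-→d4:-→d5:-→d6:-→d7:-→d8:-→d9:-→d10:-→d11:-→d12:-→d13:-→d14:-→d15:H3→d16:H0→d17:-→d18:-→d19:-→d20:H3 -> H3
  del 76.240.0.0/12 (clear depth 12)
  lookup 93.68.0.141: bits 0101110101000100 walk d0:-→d1:-→d2:-→d3:-→d4:-→d5:-→d6:-→d7:-→d8:-→d9:-→d10:-→d11:-→d12:-→d13:-→d14:-→d15:H3→d16:H0 -> H0
  lookup 93.68.193.220: bits 01011101010001001100 walk d0:-→d1:-→d2:-→d3:-→d4:-→d5:-→d6:-→d7:-→d8:-→d9:-→d10:-→d11:-→d12:-→d13:-→d14:-→d15:H3→d16:H0→d17:-→d18:-→d19:-→d20:H3 -> H3
  lookup 93.68.2.110: bits 0101110101000100 walk d0:-→d1:-→d2:-→d3:-→d4:-→d5:-→d6:-→d7:-→d8:-→d9:-→d10:-→d11:-→d12:-→d13:-→d14:-→d15:H3→d16:H0 -> H0
  del 93.68.0.0/15 (clear depth 15)
  lookup 199.143.160.99: bits 11000111100011111010 walk d0:-→d1:-→d2:-→d3:-→d4:-→d5:-→d6:-→d7:-→d8:-→d9:-→d10:-→d11:-→d12:-→d13:-→d14:-→d15:-→d16:-→d17:-→d18:-→d19:-→d20:H1 -> H1
  lookup 93.68.192.12: bits 01011101010001001100 walk d0:-→d1:-→d2:-→d3:-→d4:-→d5:-→d6:-→d7:-→d8:-→d9:-→d10:-→d11:-→d12:-→d13:-→d14:-→d15:-→d16:H0→d17:-→d18:-→d19:-→d20:H3 -> H3
  del 93.68.192.0/20 (clear depth 20)
  del 199.143.160.0/20 (clear depth 20)
  lookup 76.243.158.9: bits 010011001111001110011110 walk d0:-→d1:-→d2:-→d3:-→d4:-→d5:-→d6:-→d7:-→d8:H5→d9:-→d10:-→d11:-→d12:-→d13:-→d14:-→d15:-→d16:-→d17:-→d18:-→d19:-→d20:-→d21:-→d22:-→d23:-→d24:H1 -> H1
  + 76.0.0.0/8 (H5) depth=8

== LOOKUPS ==
["H5","H0","H5","H1","H1","H3","H0","H3","H0","H1","H3","H1"]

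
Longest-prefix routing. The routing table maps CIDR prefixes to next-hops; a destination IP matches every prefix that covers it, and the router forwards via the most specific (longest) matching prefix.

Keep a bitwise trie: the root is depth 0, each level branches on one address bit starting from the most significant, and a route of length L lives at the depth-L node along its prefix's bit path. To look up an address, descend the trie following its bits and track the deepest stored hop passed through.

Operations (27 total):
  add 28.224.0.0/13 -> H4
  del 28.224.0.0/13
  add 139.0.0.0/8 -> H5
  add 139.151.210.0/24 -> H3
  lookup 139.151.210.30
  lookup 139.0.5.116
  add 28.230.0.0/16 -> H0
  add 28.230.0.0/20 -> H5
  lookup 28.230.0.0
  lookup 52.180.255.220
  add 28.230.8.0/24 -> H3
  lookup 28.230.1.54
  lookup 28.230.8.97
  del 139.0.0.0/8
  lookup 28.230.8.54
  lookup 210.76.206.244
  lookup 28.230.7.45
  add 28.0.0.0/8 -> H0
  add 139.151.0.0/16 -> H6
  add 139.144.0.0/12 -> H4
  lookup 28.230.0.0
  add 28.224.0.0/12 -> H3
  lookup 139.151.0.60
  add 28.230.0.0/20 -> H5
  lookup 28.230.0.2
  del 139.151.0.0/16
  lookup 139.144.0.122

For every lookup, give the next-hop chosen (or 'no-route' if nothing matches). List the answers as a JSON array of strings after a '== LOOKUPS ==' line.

Trace:
  add 28.224.0.0/13 -> H4 at depth 13
  del 28.224.0.0/13 (clear depth 13)
  add 139.0.0.0/8 -> H5 at depth 8
  add 139.151.210.0/24 -> H3 at depth 24
  lookup 139.151.210.30: bits 100010111001011111010010 walk d0:-→d1:-→d2:-→d3:-→d4:-→d5:-→d6:-→d7:-→d8:H5→d9:-→d10:-→d11:-→d12:-→d13:-→d14:-→d15:-→d16:-→d17:-→d18:-→d19:-→d20:-→d21:-→d22:-→d23:-→d24:H3 -> H3
  lookup 139.0.5.116: bits 10001011 walk d0:-→d1:-→d2:-→d3:-→d4:-→d5:-→d6:-→d7:-→d8:H5 -> H5
  add 28.230.0.0/16 -> H0 at depth 16
  add 28.230.0.0/20 -> H5 at depth 20
  lookup 28.230.0.0: bits 00011100111001100000 walk d0:-→d1:-→d2:-→d3:-→d4:-→d5:-→d6:-→d7:-→d8:-→d9:-→d10:-→d11:-→d12:-→d13:-→d14:-→d15:-→d16:H0→d17:-→d18:-→d19:-→d20:H5 -> H5
  lookup 52.180.255.220: bits 00 walk d0:-→d1:-→d2:- -> no-route
  add 28.230.8.0/24 -> H3 at depth 24
  lookup 28.230.1.54: bits 00011100111001100000 walk d0:-→d1:-→d2:-→d3:-→d4:-→d5:-→d6:-→d7:-→d8:-→d9:-→d10:-→d11:-→d12:-→d13:-→d14:-→d15:-→d16:H0→d17:-→d18:-→d19:-→d20:H5 -> H5
  lookup 28.230.8.97: bits 000111001110011000001000 walk d0:-→d1:-→d2:-→d3:-→d4:-→d5:-→d6:-→d7:-→d8:-→d9:-→d10:-→d11:-→d12:-→d13:-→d14:-→d15:-→d16:H0→d17:-→d18:-→d19:-→d20:H5→d21:-→d22:-→d23:-→d24:H3 -> H3
  del 139.0.0.0/8 (clear depth 8)
  lookup 28.230.8.54: bits 000111001110011000001000 walk d0:-→d1:-→d2:-→d3:-→d4:-→d5:-→d6:-→d7:-→d8:-→d9:-→d10:-→d11:-→d12:-→d13:-→d14:-→d15:-→d16:H0→d17:-→d18:-→d19:-→d20:H5→d21:-→d22:-→d23:-→d24:H3 -> H3
  lookup 210.76.206.244: bits 1 walk d0:-→d1:- -> no-route
  lookup 28.230.7.45: bits 00011100111001100000 walk d0:-→d1:-→d2:-→d3:-→d4:-→d5:-→d6:-→d7:-→d8:-→d9:-→d10:-→d11:-→d12:-→d13:-→d14:-→d15:-→d16:H0→d17:-→d18:-→d19:-→d20:H5 -> H5
  add 28.0.0.0/8 -> H0 at depth 8
  add 139.151.0.0/16 -> H6 at depth 16
  add 139.144.0.0/12 -> H4 at depth 12
  lookup 28.230.0.0: bits 00011100111001100000 walk d0:-→d1:-→d2:-→d3:-→d4:-→d5:-→d6:-→d7:-→d8:H0→d9:-→d10:-→d11:-→d12:-→d13:-→d14:-→d15:-→d16:H0→d17:-→d18:-→d19:-→d20:H5 -> H5
  add 28.224.0.0/12 -> H3 at depth 12
  lookup 139.151.0.60: bits 1000101110010111 walk d0:-→d1:-→d2:-→d3:-→d4:-→d5:-→d6:-→d7:-→d8:-→d9:-→d10:-→d11:-→d12:H4→d13:-→d14:-→d15:-→d16:H6 -> H6
  add 28.230.0.0/20 -> H5 at depth 20
  lookup 28.230.0.2: bits 00011100111001100000 walk d0:-→d1:-→d2:-→d3:-→d4:-→d5:-→d6:-→d7:-→d8:H0→d9:-→d10:-→d11:-→d12:H3→d13:-→d14:-→d15:-→d16:H0→d17:-→d18:-→d19:-→d20:H5 -> H5
  del 139.151.0.0/16 (clear depth 16)
  lookup 139.144.0.122: bits 1000101110010 walk d0:-→d1:-→d2:-→d3:-→d4:-→d5:-→d6:-→d7:-→d8:-→d9:-→d10:-→d11:-→d12:H4→d13:- -> H4

== LOOKUPS ==
["H3","H5","H5","no-route","H5","H3","H3","no-route","H5","H5","H6","H5","H4"]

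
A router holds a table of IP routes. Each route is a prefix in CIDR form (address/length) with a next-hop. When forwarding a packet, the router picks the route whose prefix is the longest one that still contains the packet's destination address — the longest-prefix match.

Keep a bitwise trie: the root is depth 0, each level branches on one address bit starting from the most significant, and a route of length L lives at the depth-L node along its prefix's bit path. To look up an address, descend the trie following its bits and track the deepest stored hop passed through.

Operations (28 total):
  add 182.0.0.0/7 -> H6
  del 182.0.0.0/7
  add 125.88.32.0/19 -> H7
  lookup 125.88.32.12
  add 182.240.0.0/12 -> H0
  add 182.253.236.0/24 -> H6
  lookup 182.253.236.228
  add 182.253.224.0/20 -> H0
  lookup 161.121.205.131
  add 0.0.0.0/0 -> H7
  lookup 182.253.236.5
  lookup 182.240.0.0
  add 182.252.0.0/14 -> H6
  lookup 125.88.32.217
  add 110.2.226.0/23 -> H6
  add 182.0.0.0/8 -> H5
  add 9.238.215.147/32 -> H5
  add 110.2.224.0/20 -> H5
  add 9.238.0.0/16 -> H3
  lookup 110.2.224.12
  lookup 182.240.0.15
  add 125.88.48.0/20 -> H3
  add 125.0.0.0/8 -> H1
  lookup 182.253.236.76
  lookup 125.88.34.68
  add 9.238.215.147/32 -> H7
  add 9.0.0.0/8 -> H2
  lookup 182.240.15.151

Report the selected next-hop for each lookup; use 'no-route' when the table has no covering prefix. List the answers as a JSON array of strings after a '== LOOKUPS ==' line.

Process each operation:
  + 182.0.0.0/7 (H6) depth=7
  - 182.0.0.0/7 clear@7
  + 125.88.32.0/19 (H7) depth=19
  lookup 125.88.32.12: bits 0111110101011000001 walk d0:-→d1:-→d2:-→d3:-→d4:-→d5:-→d6:-→d7:-→d8:-→d9:-→d10:-→d11:-→d12:-→d13:-→d14:-→d15:-→d16:-→d17:-→d18:-→d19:H7 -> H7
  + 182.240.0.0/12 (H0) depth=12
  + 182.253.236.0/24 (H6) depth=24
  lookup 182.253.236.228: bits 101101101111110111101100 walk d0:-→d1:-→d2:-→d3:-→d4:-→d5:-→d6:-→d7:-→d8:-→d9:-→d10:-→d11:-→d12:H0→d13:-→d14:-→d15:-→d16:-→d17:-→d18:-→d19:-→d20:-→d21:-→d22:-→d23:-→d24:H6 -> H6
  + 182.253.224.0/20 (H0) depth=20
  lookup 161.121.205.131: bits 101 walk d0:-→d1:-→d2:-→d3:- -> no-route
  + 0.0.0.0/0 (H7) depth=0
  lookup 182.253.236.5: bits 101101101111110111101100 walk d0:H7→d1:-→d2:-→d3:-→d4:-→d5:-→d6:-→d7:-→d8:-→d9:-→d10:-→d11:-→d12:H0→d13:-→d14:-→d15:-→d16:-→d17:-→d18:-→d19:-→d20:H0→d21:-→d22:-→d23:-→d24:H6 -> H6
  lookup 182.240.0.0: bits 101101101111 walk d0:H7→d1:-→d2:-→d3:-→d4:-→d5:-→d6:-→d7:-→d8:-→d9:-→d10:-→d11:-→d12:H0 -> H0
  + 182.252.0.0/14 (H6) depth=14
  lookup 125.88.32.217: bits 0111110101011000001 walk d0:H7→d1:-→d2:-→d3:-→d4:-→d5:-→d6:-→d7:-→d8:-→d9:-→d10:-→d11:-→d12:-→d13:-→d14:-→d15:-→d16:-→d17:-→d18:-→d19:H7 -> H7
  + 110.2.226.0/23 (H6) depth=23
  + 182.0.0.0/8 (H5) depth=8
  + 9.238.215.147/32 (H5) depth=32
  + 110.2.224.0/20 (H5) depth=20
  + 9.238.0.0/16 (H3) depth=16
  lookup 110.2.224.12: bits 0110111000000010111000 walk d0:H7→d1:-→d2:-→d3:-→d4:-→d5:-→d6:-→d7:-→d8:-→d9:-→d10:-→d11:-→d12:-→d13:-→d14:-→d15:-→d16:-→d17:-→d18:-→d19:-→d20:H5→d21:-→d22:- -> H5
  lookup 182.240.0.15: bits 101101101111 walk d0:H7→d1:-→d2:-→d3:-→d4:-→d5:-→d6:-→d7:-→d8:H5→d9:-→d10:-→d11:-→d12:H0 -> H0
  + 125.88.48.0/20 (H3) depth=20
  + 125.0.0.0/8 (H1) depth=8
  lookup 182.253.236.76: bits 101101101111110111101100 walk d0:H7→d1:-→d2:-→d3:-→d4:-→d5:-→d6:-→d7:-→d8:H5→d9:-→d10:-→d11:-→d12:H0→d13:-→d14:H6→d15:-→d16:-→d17:-→d18:-→d19:-→d20:H0→d21:-→d22:-→d23:-→d24:H6 -> H6
  lookup 125.88.34.68: bits 0111110101011000001 walk d0:H7→d1:-→d2:-→d3:-→d4:-→d5:-→d6:-→d7:-→d8:H1→d9:-→d10:-→d11:-→d12:-→d13:-→d14:-→d15:-→d16:-→d17:-→d18:-→d19:H7 -> H7
  + 9.238.215.147/32 (H7) depth=32
  + 9.0.0.0/8 (H2) depth=8
  lookup 182.240.15.151: bits 101101101111 walk d0:H7→d1:-→d2:-→d3:-→d4:-→d5:-→d6:-→d7:-→d8:H5→d9:-→d10:-→d11:-→d12:H0 -> H0

== LOOKUPS ==
["H7","H6","no-route","H6","H0","H7","H5","H0","H6","H7","H0"]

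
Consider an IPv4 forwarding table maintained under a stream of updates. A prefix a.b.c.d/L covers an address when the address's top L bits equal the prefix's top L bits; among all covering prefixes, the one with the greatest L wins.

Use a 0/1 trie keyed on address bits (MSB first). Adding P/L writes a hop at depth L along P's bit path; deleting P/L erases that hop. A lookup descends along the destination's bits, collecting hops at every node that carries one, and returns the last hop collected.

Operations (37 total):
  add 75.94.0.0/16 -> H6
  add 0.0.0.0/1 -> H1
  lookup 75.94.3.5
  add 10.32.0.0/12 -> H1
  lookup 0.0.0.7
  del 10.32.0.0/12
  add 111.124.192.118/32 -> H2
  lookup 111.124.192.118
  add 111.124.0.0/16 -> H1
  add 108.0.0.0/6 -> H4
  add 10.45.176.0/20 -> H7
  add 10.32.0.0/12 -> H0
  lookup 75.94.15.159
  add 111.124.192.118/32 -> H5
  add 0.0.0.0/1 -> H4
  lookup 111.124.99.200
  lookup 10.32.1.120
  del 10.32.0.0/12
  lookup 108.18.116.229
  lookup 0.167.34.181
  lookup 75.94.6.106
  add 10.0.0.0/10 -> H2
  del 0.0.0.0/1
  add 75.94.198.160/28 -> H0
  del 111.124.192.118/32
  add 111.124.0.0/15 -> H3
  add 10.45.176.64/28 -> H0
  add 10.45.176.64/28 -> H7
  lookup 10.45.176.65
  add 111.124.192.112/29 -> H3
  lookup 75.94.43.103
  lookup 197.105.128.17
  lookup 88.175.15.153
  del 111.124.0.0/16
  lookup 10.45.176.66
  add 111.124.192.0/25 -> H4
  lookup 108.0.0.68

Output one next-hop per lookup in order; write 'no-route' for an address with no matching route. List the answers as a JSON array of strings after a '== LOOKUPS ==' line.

Apply in order:
  add 75.94.0.0/16 -> H6 at depth 16
  add 0.0.0.0/1 -> H1 at depth 1
  ? 75.94.3.5  path d0:-→d1:H1→d2:-→d3:-→d4:-→d5:-→d6:-→d7:-→d8:-→d9:-→d10:-→d11:-→d12:-→d13:-→d14:-→d15:-→d16:H6  best=H6
  add 10.32.0.0/12 -> H1 at depth 12
  ? 0.0.0.7  path d0:-→d1:H1→d2:-→d3:-→d4:-  best=H1
  del 10.32.0.0/12 (clear depth 12)
  add 111.124.192.118/32 -> H2 at depth 32
  ? 111.124.192.118  path d0:-→d1:H1→d2:-→d3:-→d4:-→d5:-→d6:-→d7:-→d8:-→d9:-→d10:-→d11:-→d12:-→d13:-→d14:-→d15:-→d16:-→d17:-→d18:-→d19:-→d20:-→d21:-→d22:-→d23:-→d24:-→d25:-→d26:-→d27:-→d28:-→d29:-→d30:-→d31:-→d32:H2  best=H2
  add 111.124.0.0/16 -> H1 at depth 16
  add 108.0.0.0/6 -> H4 at depth 6
  add 10.45.176.0/20 -> H7 at depth 20
  add 10.32.0.0/12 -> H0 at depth 12
  ? 75.94.15.159  path d0:-→d1:H1→d2:-→d3:-→d4:-→d5:-→d6:-→d7:-→d8:-→d9:-→d10:-→d11:-→d12:-→d13:-→d14:-→d15:-→d16:H6  best=H6
  add 111.124.192.118/32 -> H5 at depth 32
  add 0.0.0.0/1 -> H4 at depth 1
  ? 111.124.99.200  path d0:-→d1:H4→d2:-→d3:-→d4:-→d5:-→d6:H4→d7:-→d8:-→d9:-→d10:-→d11:-→d12:-→d13:-→d14:-→d15:-→d16:H1  best=H1
  ? 10.32.1.120  path d0:-→d1:H4→d2:-→d3:-→d4:-→d5:-→d6:-→d7:-→d8:-→d9:-→d10:-→d11:-→d12:H0  best=H0
  del 10.32.0.0/12 (clear depth 12)
  ? 108.18.116.229  path d0:-→d1:H4→d2:-→d3:-→d4:-→d5:-→d6:H4  best=H4
  ? 0.167.34.181  path d0:-→d1:H4→d2:-→d3:-→d4:-  best=H4
  ? 75.94.6.106  path d0:-→d1:H4→d2:-→d3:-→d4:-→d5:-→d6:-→d7:-→d8:-→d9:-→d10:-→d11:-→d12:-→d13:-→d14:-→d15:-→d16:H6  best=H6
  add 10.0.0.0/10 -> H2 at depth 10
  del 0.0.0.0/1 (clear depth 1)
  add 75.94.198.160/28 -> H0 at depth 28
  del 111.124.192.118/32 (clear depth 32)
  add 111.124.0.0/15 -> H3 at depth 15
  add 10.45.176.64/28 -> H0 at depth 28
  add 10.45.176.64/28 -> H7 at depth 28
  ? 10.45.176.65  path d0:-→d1:-→d2:-→d3:-→d4:-→d5:-→d6:-→d7:-→d8:-→d9:-→d10:H2→d11:-→d12:-→d13:-→d14:-→d15:-→d16:-→d17:-→d18:-→d19:-→d20:H7→d21:-→d22:-→d23:-→d24:-→d25:-→d26:-→d27:-→d28:H7  best=H7
  add 111.124.192.112/29 -> H3 at depth 29
  ? 75.94.43.103  path d0:-→d1:-→d2:-→d3:-→d4:-→d5:-→d6:-→d7:-→d8:-→d9:-→d10:-→d11:-→d12:-→d13:-→d14:-→d15:-→d16:H6  best=H6
  ? 197.105.128.17  path d0:-  best=no-route
  ? 88.175.15.153  path d0:-→d1:-→d2:-→d3:-  best=no-route
  del 111.124.0.0/16 (clear depth 16)
  ? 10.45.176.66  path d0:-→d1:-→d2:-→d3:-→d4:-→d5:-→d6:-→d7:-→d8:-→d9:-→d10:H2→d11:-→d12:-→d13:-→d14:-→d15:-→d16:-→d17:-→d18:-→d19:-→d20:H7→d21:-→d22:-→d23:-→d24:-→d25:-→d26:-→d27:-→d28:H7  best=H7
  add 111.124.192.0/25 -> H4 at depth 25
  ? 108.0.0.68  path d0:-→d1:-→d2:-→d3:-→d4:-→d5:-→d6:H4  best=H4

== LOOKUPS ==
["H6","H1","H2","H6","H1","H0","H4","H4","H6","H7","H6","no-route","no-route","H7","H4"]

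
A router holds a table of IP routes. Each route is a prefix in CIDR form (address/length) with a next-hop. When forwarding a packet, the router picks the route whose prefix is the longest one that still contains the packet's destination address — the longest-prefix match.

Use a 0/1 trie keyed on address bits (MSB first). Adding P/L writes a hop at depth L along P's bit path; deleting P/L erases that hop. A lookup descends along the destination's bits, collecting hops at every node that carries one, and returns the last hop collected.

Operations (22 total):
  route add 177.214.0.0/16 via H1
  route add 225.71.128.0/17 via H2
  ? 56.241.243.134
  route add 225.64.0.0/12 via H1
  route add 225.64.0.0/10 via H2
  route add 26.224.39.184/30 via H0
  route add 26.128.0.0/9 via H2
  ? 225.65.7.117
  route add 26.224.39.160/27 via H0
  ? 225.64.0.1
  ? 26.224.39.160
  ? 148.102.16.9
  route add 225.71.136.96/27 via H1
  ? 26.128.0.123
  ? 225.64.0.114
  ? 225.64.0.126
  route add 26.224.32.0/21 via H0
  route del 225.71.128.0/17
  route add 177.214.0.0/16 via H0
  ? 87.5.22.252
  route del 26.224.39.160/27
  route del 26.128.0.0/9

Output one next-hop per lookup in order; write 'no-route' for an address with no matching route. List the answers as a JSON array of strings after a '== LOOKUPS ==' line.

Process each operation:
  add 177.214.0.0/16 -> H1 at depth 16
  add 225.71.128.0/17 -> H2 at depth 17
  ? 56.241.243.134  path d0:-  best=no-route
  add 225.64.0.0/12 -> H1 at depth 12
  add 225.64.0.0/10 -> H2 at depth 10
  add 26.224.39.184/30 -> H0 at depth 30
  add 26.128.0.0/9 -> H2 at depth 9
  ? 225.65.7.117  path d0:-→d1:-→d2:-→d3:-→d4:-→d5:-→d6:-→d7:-→d8:-→d9:-→d10:H2→d11:-→d12:H1→d13:-  best=H1
  add 26.224.39.160/27 -> H0 at depth 27
  ? 225.64.0.1  path d0:-→d1:-→d2:-→d3:-→d4:-→d5:-→d6:-→d7:-→d8:-→d9:-→d10:H2→d11:-→d12:H1→d13:-  best=H1
  ? 26.224.39.160  path d0:-→d1:-→d2:-→d3:-→d4:-→d5:-→d6:-→d7:-→d8:-→d9:H2→d10:-→d11:-→d12:-→d13:-→d14:-→d15:-→d16:-→d17:-→d18:-→d19:-→d20:-→d21:-→d22:-→d23:-→d24:-→d25:-→d26:-→d27:H0  best=H0
  ? 148.102.16.9  path d0:-→d1:-→d2:-  best=no-route
  add 225.71.136.96/27 -> H1 at depth 27
  ? 26.128.0.123  path d0:-→d1:-→d2:-→d3:-→d4:-→d5:-→d6:-→d7:-→d8:-→d9:H2  best=H2
  ? 225.64.0.114  path d0:-→d1:-→d2:-→d3:-→d4:-→d5:-→d6:-→d7:-→d8:-→d9:-→d10:H2→d11:-→d12:H1→d13:-  best=H1
  ? 225.64.0.126  path d0:-→d1:-→d2:-→d3:-→d4:-→d5:-→d6:-→d7:-→d8:-→d9:-→d10:H2→d11:-→d12:H1→d13:-  best=H1
  add 26.224.32.0/21 -> H0 at depth 21
  - 225.71.128.0/17 clear@17
  add 177.214.0.0/16 -> H0 at depth 16
  ? 87.5.22.252  path d0:-→d1:-  best=no-route
  - 26.224.39.160/27 clear@27
  - 26.128.0.0/9 clear@9

== LOOKUPS ==
["no-route","H1","H1","H0","no-route","H2","H1","H1","no-route"]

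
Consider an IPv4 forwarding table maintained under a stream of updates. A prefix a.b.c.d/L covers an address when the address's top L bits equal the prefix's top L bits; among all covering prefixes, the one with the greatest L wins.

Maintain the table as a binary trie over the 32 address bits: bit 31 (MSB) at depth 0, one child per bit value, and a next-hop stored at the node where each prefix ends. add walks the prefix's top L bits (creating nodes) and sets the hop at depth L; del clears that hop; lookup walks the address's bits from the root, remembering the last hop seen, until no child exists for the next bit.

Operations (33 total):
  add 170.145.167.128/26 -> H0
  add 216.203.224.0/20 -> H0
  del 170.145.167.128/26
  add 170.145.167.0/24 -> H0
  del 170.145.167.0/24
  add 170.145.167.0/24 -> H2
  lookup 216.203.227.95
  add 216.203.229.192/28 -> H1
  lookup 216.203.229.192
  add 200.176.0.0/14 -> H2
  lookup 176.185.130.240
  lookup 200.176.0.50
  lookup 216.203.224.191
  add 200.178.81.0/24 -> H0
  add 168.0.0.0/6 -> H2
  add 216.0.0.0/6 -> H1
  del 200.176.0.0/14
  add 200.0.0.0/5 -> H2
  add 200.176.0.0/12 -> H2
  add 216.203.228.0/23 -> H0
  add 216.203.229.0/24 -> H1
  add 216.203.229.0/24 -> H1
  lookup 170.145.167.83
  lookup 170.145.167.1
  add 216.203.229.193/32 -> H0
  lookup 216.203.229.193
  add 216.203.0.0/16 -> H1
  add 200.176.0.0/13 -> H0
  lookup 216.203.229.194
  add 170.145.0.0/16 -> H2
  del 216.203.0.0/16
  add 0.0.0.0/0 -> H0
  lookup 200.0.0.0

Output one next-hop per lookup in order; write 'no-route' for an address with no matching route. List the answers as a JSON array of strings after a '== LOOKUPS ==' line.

Process each operation:
  + 170.145.167.128/26 (H0) depth=26
  + 216.203.224.0/20 (H0) depth=20
  - 170.145.167.128/26 clear@26
  + 170.145.167.0/24 (H0) depth=24
  - 170.145.167.0/24 clear@24
  + 170.145.167.0/24 (H2) depth=24
  Q 216.203.227.95: descend 11011000110010111110 ; hops seen [H0] ; pick H0
  + 216.203.229.192/28 (H1) depth=28
  Q 216.203.229.192: descend 1101100011001011111001011100 ; hops seen [H0,H1] ; pick H1
  + 200.176.0.0/14 (H2) depth=14
  Q 176.185.130.240: descend 101 ; hops seen [∅] ; pick no-route
  Q 200.176.0.50: descend 11001000101100 ; hops seen [H2] ; pick H2
  Q 216.203.224.191: descend 110110001100101111100 ; hops seen [H0] ; pick H0
  + 200.178.81.0/24 (H0) depth=24
  + 168.0.0.0/6 (H2) depth=6
  + 216.0.0.0/6 (H1) depth=6
  - 200.176.0.0/14 clear@14
  + 200.0.0.0/5 (H2) depth=5
  + 200.176.0.0/12 (H2) depth=12
  + 216.203.228.0/23 (H0) depth=23
  + 216.203.229.0/24 (H1) depth=24
  + 216.203.229.0/24 (H1) depth=24
  Q 170.145.167.83: descend 101010101001000110100111 ; hops seen [H2,H2] ; pick H2
  Q 170.145.167.1: descend 101010101001000110100111 ; hops seen [H2,H2] ; pick H2
  + 216.203.229.193/32 (H0) depth=32
  Q 216.203.229.193: descend 11011000110010111110010111000001 ; hops seen [H1,H0,H0,H1,H1,H0] ; pick H0
  + 216.203.0.0/16 (H1) depth=16
  + 200.176.0.0/13 (H0) depth=13
  Q 216.203.229.194: descend 110110001100101111100101110000 ; hops seen [H1,H1,H0,H0,H1,H1] ; pick H1
  + 170.145.0.0/16 (H2) depth=16
  - 216.203.0.0/16 clear@16
  + 0.0.0.0/0 (H0) depth=0
  Q 200.0.0.0: descend 11001000 ; hops seen [H0,H2] ; pick H2

== LOOKUPS ==
["H0","H1","no-route","H2","H0","H2","H2","H0","H1","H2"]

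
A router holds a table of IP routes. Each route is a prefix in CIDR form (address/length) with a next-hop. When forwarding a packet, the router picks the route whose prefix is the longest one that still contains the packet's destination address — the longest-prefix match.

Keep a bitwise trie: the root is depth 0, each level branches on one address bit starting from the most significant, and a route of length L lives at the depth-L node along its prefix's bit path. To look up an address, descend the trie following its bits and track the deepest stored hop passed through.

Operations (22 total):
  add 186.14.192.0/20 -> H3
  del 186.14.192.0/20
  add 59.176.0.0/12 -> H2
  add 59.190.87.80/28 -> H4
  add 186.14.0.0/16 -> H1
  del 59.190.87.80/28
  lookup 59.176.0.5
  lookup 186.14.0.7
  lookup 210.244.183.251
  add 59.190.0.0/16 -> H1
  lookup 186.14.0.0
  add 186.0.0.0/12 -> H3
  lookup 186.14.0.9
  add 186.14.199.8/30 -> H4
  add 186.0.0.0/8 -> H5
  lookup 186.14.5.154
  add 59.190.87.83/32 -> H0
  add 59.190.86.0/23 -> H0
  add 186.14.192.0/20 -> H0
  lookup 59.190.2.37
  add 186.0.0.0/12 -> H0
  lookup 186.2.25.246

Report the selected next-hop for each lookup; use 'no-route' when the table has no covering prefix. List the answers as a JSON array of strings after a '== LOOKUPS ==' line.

Trace:
  add 186.14.192.0/20 -> H3 at depth 20
  del 186.14.192.0/20 (clear depth 20)
  add 59.176.0.0/12 -> H2 at depth 12
  add 59.190.87.80/28 -> H4 at depth 28
  add 186.14.0.0/16 -> H1 at depth 16
  del 59.190.87.80/28 (clear depth 28)
  Q 59.176.0.5: descend 001110111011 ; hops seen [H2] ; pick H2
  Q 186.14.0.7: descend 1011101000001110 ; hops seen [H1] ; pick H1
  Q 210.244.183.251: descend 1 ; hops seen [∅] ; pick no-route
  add 59.190.0.0/16 -> H1 at depth 16
  Q 186.14.0.0: descend 1011101000001110 ; hops seen [H1] ; pick H1
  add 186.0.0.0/12 -> H3 at depth 12
  Q 186.14.0.9: descend 1011101000001110 ; hops seen [H3,H1] ; pick H1
  add 186.14.199.8/30 -> H4 at depth 30
  add 186.0.0.0/8 -> H5 at depth 8
  Q 186.14.5.154: descend 1011101000001110 ; hops seen [H5,H3,H1] ; pick H1
  add 59.190.87.83/32 -> H0 at depth 32
  add 59.190.86.0/23 -> H0 at depth 23
  add 186.14.192.0/20 -> H0 at depth 20
  Q 59.190.2.37: descend 00111011101111100 ; hops seen [H2,H1] ; pick H1
  add 186.0.0.0/12 -> H0 at depth 12
  Q 186.2.25.246: descend 101110100000 ; hops seen [H5,H0] ; pick H0

== LOOKUPS ==
["H2","H1","no-route","H1","H1","H1","H1","H0"]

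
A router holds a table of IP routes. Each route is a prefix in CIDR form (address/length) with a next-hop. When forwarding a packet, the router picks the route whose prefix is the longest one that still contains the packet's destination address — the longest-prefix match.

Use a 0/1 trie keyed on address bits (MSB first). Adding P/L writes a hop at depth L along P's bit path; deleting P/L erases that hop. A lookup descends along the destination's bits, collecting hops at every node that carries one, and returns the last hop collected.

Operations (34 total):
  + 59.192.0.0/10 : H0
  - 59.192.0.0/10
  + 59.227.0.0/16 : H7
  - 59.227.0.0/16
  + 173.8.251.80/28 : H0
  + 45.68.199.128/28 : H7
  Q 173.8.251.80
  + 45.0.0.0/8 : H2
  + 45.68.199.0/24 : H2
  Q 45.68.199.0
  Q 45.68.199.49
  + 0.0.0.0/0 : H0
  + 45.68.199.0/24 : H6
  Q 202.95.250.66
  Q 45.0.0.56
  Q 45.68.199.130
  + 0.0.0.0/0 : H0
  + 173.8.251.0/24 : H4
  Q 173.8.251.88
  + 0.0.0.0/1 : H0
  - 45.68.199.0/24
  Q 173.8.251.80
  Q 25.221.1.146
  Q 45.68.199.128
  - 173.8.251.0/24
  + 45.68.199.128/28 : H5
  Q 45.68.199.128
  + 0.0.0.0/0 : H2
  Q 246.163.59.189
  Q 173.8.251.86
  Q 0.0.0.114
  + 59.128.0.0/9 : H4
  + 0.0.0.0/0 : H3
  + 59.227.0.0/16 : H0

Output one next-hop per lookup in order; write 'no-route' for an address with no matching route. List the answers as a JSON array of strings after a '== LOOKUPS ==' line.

Process each operation:
  + 59.192.0.0/10 (H0) depth=10
  - 59.192.0.0/10 clear@10
  + 59.227.0.0/16 (H7) depth=16
  - 59.227.0.0/16 clear@16
  + 173.8.251.80/28 (H0) depth=28
  + 45.68.199.128/28 (H7) depth=28
  ? 173.8.251.80  path d0:-→d1:-→d2:-→d3:-→d4:-→d5:-→d6:-→d7:-→d8:-→d9:-→d10:-→d11:-→d12:-→d13:-→d14:-→d15:-→d16:-→d17:-→d18:-→d19:-→d20:-→d21:-→d22:-→d23:-→d24:-→d25:-→d26:-→d27:-→d28:H0  best=H0
  + 45.0.0.0/8 (H2) depth=8
  + 45.68.199.0/24 (H2) depth=24
  ? 45.68.199.0  path d0:-→d1:-→d2:-→d3:-→d4:-→d5:-→d6:-→d7:-→d8:H2→d9:-→d10:-→d11:-→d12:-→d13:-→d14:-→d15:-→d16:-→d17:-→d18:-→d19:-→d20:-→d21:-→d22:-→d23:-→d24:H2  best=H2
  ? 45.68.199.49  path d0:-→d1:-→d2:-→d3:-→d4:-→d5:-→d6:-→d7:-→d8:H2→d9:-→d10:-→d11:-→d12:-→d13:-→d14:-→d15:-→d16:-→d17:-→d18:-→d19:-→d20:-→d21:-→d22:-→d23:-→d24:H2  best=H2
  + 0.0.0.0/0 (H0) depth=0
  + 45.68.199.0/24 (H6) depth=24
  ? 202.95.250.66  path d0:H0→d1:-  best=H0
  ? 45.0.0.56  path d0:H0→d1:-→d2:-→d3:-→d4:-→d5:-→d6:-→d7:-→d8:H2→d9:-  best=H2
  ? 45.68.199.130  path d0:H0→d1:-→d2:-→d3:-→d4:-→d5:-→d6:-→d7:-→d8:H2→d9:-→d10:-→d11:-→d12:-→d13:-→d14:-→d15:-→d16:-→d17:-→d18:-→d19:-→d20:-→d21:-→d22:-→d23:-→d24:H6→d25:-→d26:-→d27:-→d28:H7  best=H7
  + 0.0.0.0/0 (H0) depth=0
  + 173.8.251.0/24 (H4) depth=24
  ? 173.8.251.88  path d0:H0→d1:-→d2:-→d3:-→d4:-→d5:-→d6:-→d7:-→d8:-→d9:-→d10:-→d11:-→d12:-→d13:-→d14:-→d15:-→d16:-→d17:-→d18:-→d19:-→d20:-→d21:-→d22:-→d23:-→d24:H4→d25:-→d26:-→d27:-→d28:H0  best=H0
  + 0.0.0.0/1 (H0) depth=1
  - 45.68.199.0/24 clear@24
  ? 173.8.251.80  path d0:H0→d1:-→d2:-→d3:-→d4:-→d5:-→d6:-→d7:-→d8:-→d9:-→d10:-→d11:-→d12:-→d13:-→d14:-→d15:-→d16:-→d17:-→d18:-→d19:-→d20:-→d21:-→d22:-→d23:-→d24:H4→d25:-→d26:-→d27:-→d28:H0  best=H0
  ? 25.221.1.146  path d0:H0→d1:H0→d2:-  best=H0
  ? 45.68.199.128  path d0:H0→d1:H0→d2:-→d3:-→d4:-→d5:-→d6:-→d7:-→d8:H2→d9:-→d10:-→d11:-→d12:-→d13:-→d14:-→d15:-→d16:-→d17:-→d18:-→d19:-→d20:-→d21:-→d22:-→d23:-→d24:-→d25:-→d26:-→d27:-→d28:H7  best=H7
  - 173.8.251.0/24 clear@24
  + 45.68.199.128/28 (H5) depth=28
  ? 45.68.199.128  path d0:H0→d1:H0→d2:-→d3:-→d4:-→d5:-→d6:-→d7:-→d8:H2→d9:-→d10:-→d11:-→d12:-→d13:-→d14:-→d15:-→d16:-→d17:-→d18:-→d19:-→d20:-→d21:-→d22:-→d23:-→d24:-→d25:-→d26:-→d27:-→d28:H5  best=H5
  + 0.0.0.0/0 (H2) depth=0
  ? 246.163.59.189  path d0:H2→d1:-  best=H2
  ? 173.8.251.86  path d0:H2→d1:-→d2:-→d3:-→d4:-→d5:-→d6:-→d7:-→d8:-→d9:-→d10:-→d11:-→d12:-→d13:-→d14:-→d15:-→d16:-→d17:-→d18:-→d19:-→d20:-→d21:-→d22:-→d23:-→d24:-→d25:-→d26:-→d27:-→d28:H0  best=H0
  ? 0.0.0.114  path d0:H2→d1:H0→d2:-  best=H0
  + 59.128.0.0/9 (H4) depth=9
  + 0.0.0.0/0 (H3) depth=0
  + 59.227.0.0/16 (H0) depth=16

== LOOKUPS ==
["H0","H2","H2","H0","H2","H7","H0","H0","H0","H7","H5","H2","H0","H0"]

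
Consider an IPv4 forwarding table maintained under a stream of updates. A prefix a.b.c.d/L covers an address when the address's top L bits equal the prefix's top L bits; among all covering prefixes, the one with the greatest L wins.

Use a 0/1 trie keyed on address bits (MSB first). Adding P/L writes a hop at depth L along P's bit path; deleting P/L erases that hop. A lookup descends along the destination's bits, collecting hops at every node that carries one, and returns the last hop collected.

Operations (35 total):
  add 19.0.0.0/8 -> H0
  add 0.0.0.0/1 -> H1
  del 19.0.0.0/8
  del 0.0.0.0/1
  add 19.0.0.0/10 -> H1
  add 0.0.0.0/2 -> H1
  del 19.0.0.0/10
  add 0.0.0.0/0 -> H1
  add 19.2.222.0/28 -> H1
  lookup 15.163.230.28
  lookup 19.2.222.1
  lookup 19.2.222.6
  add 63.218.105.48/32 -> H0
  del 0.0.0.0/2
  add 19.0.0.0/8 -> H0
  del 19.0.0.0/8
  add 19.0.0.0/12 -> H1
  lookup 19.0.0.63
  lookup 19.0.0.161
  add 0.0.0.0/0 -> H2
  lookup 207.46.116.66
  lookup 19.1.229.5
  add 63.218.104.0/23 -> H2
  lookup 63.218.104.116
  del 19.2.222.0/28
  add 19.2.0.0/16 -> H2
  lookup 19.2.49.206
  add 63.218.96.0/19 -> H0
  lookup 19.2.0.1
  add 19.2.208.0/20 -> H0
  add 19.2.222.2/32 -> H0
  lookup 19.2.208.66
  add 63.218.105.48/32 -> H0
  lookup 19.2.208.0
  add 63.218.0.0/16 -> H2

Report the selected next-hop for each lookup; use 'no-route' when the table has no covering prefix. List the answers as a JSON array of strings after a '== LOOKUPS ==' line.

Trace:
  add 19.0.0.0/8 -> H0 at depth 8
  add 0.0.0.0/1 -> H1 at depth 1
  - 19.0.0.0/8 clear@8
  - 0.0.0.0/1 clear@1
  add 19.0.0.0/10 -> H1 at depth 10
  add 0.0.0.0/2 -> H1 at depth 2
  - 19.0.0.0/10 clear@10
  add 0.0.0.0/0 -> H1 at depth 0
  add 19.2.222.0/28 -> H1 at depth 28
  Q 15.163.230.28: descend 000 ; hops seen [H1,H1] ; pick H1
  Q 19.2.222.1: descend 0001001100000010110111100000 ; hops seen [H1,H1,H1] ; pick H1
  Q 19.2.222.6: descend 0001001100000010110111100000 ; hops seen [H1,H1,H1] ; pick H1
  add 63.218.105.48/32 -> H0 at depth 32
  - 0.0.0.0/2 clear@2
  add 19.0.0.0/8 -> H0 at depth 8
  - 19.0.0.0/8 clear@8
  add 19.0.0.0/12 -> H1 at depth 12
  Q 19.0.0.63: descend 00010011000000 ; hops seen [H1,H1] ; pick H1
  Q 19.0.0.161: descend 00010011000000 ; hops seen [H1,H1] ; pick H1
  add 0.0.0.0/0 -> H2 at depth 0
  Q 207.46.116.66: descend ε ; hops seen [H2] ; pick H2
  Q 19.1.229.5: descend 00010011000000 ; hops seen [H2,H1] ; pick H1
  add 63.218.104.0/23 -> H2 at depth 23
  Q 63.218.104.116: descend 00111111110110100110100 ; hops seen [H2,H2] ; pick H2
  - 19.2.222.0/28 clear@28
  add 19.2.0.0/16 -> H2 at depth 16
  Q 19.2.49.206: descend 0001001100000010 ; hops seen [H2,H1,H2] ; pick H2
  add 63.218.96.0/19 -> H0 at depth 19
  Q 19.2.0.1: descend 0001001100000010 ; hops seen [H2,H1,H2] ; pick H2
  add 19.2.208.0/20 -> H0 at depth 20
  add 19.2.222.2/32 -> H0 at depth 32
  Q 19.2.208.66: descend 00010011000000101101 ; hops seen [H2,H1,H2,H0] ; pick H0
  add 63.218.105.48/32 -> H0 at depth 32
  Q 19.2.208.0: descend 00010011000000101101 ; hops seen [H2,H1,H2,H0] ; pick H0
  add 63.218.0.0/16 -> H2 at depth 16

== LOOKUPS ==
["H1","H1","H1","H1","H1","H2","H1","H2","H2","H2","H0","H0"]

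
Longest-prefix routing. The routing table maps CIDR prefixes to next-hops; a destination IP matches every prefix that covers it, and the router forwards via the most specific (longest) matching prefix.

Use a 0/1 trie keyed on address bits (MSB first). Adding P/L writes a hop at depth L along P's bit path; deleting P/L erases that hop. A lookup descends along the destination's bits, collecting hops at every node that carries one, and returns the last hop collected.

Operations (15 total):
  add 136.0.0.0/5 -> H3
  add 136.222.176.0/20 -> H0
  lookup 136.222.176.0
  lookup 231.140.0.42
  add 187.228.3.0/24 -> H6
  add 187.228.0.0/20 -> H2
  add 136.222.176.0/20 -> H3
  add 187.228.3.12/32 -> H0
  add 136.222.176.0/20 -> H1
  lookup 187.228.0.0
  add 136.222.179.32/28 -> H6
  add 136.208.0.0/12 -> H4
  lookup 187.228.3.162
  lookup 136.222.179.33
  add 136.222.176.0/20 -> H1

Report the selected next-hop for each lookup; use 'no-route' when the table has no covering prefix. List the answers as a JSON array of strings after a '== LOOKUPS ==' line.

Trace:
  add 136.0.0.0/5 -> H3 at depth 5
  add 136.222.176.0/20 -> H0 at depth 20
  ? 136.222.176.0  path d0:-→d1:-→d2:-→d3:-→d4:-→d5:H3→d6:-→d7:-→d8:-→d9:-→d10:-→d11:-→d12:-→d13:-→d14:-→d15:-→d16:-→d17:-→d18:-→d19:-→d20:H0  best=H0
  ? 231.140.0.42  path d0:-→d1:-  best=no-route
  add 187.228.3.0/24 -> H6 at depth 24
  add 187.228.0.0/20 -> H2 at depth 20
  add 136.222.176.0/20 -> H3 at depth 20
  add 187.228.3.12/32 -> H0 at depth 32
  add 136.222.176.0/20 -> H1 at depth 20
  ? 187.228.0.0  path d0:-→d1:-→d2:-→d3:-→d4:-→d5:-→d6:-→d7:-→d8:-→d9:-→d10:-→d11:-→d12:-→d13:-→d14:-→d15:-→d16:-→d17:-→d18:-→d19:-→d20:H2→d21:-→d22:-  best=H2
  add 136.222.179.32/28 -> H6 at depth 28
  add 136.208.0.0/12 -> H4 at depth 12
  ? 187.228.3.162  path d0:-→d1:-→d2:-→d3:-→d4:-→d5:-→d6:-→d7:-→d8:-→d9:-→d10:-→d11:-→d12:-→d13:-→d14:-→d15:-→d16:-→d17:-→d18:-→d19:-→d20:H2→d21:-→d22:-→d23:-→d24:H6  best=H6
  ? 136.222.179.33  path d0:-→d1:-→d2:-→d3:-→d4:-→d5:H3→d6:-→d7:-→d8:-→d9:-→d10:-→d11:-→d12:H4→d13:-→d14:-→d15:-→d16:-→d17:-→d18:-→d19:-→d20:H1→d21:-→d22:-→d23:-→d24:-→d25:-→d26:-→d27:-→d28:H6  best=H6
  add 136.222.176.0/20 -> H1 at depth 20

== LOOKUPS ==
["H0","no-route","H2","H6","H6"]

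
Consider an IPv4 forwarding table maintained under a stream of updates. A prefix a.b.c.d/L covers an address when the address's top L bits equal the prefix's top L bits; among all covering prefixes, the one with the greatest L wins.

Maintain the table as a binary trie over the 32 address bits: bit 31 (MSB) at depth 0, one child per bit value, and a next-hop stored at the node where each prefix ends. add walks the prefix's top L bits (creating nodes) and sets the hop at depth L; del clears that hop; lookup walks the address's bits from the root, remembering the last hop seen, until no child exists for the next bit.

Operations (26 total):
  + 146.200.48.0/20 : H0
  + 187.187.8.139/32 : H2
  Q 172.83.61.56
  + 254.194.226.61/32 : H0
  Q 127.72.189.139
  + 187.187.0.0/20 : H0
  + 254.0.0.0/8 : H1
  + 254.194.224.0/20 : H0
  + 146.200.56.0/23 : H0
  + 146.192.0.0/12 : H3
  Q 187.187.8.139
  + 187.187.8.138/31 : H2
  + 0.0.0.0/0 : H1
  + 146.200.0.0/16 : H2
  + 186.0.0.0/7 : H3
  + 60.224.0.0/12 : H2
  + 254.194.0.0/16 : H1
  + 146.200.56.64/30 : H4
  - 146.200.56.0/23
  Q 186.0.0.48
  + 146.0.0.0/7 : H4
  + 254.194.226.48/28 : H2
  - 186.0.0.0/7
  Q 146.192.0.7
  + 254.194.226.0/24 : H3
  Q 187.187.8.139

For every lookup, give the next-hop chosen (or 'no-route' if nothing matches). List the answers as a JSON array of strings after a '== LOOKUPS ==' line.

Process each operation:
  add 146.200.48.0/20 -> H0 at depth 20
  add 187.187.8.139/32 -> H2 at depth 32
  lookup 172.83.61.56: bits 101 walk d0:-→d1:-→d2:-→d3:- -> no-route
  add 254.194.226.61/32 -> H0 at depth 32
  lookup 127.72.189.139: bits ε walk d0:- -> no-route
  add 187.187.0.0/20 -> H0 at depth 20
  add 254.0.0.0/8 -> H1 at depth 8
  add 254.194.224.0/20 -> H0 at depth 20
  add 146.200.56.0/23 -> H0 at depth 23
  add 146.192.0.0/12 -> H3 at depth 12
  lookup 187.187.8.139: bits 10111011101110110000100010001011 walk d0:-→d1:-→d2:-→d3:-→d4:-→d5:-→d6:-→d7:-→d8:-→d9:-→d10:-→d11:-→d12:-→d13:-→d14:-→d15:-→d16:-→d17:-→d18:-→d19:-→d20:H0→d21:-→d22:-→d23:-→d24:-→d25:-→d26:-→d27:-→d28:-→d29:-→d30:-→d31:-→d32:H2 -> H2
  add 187.187.8.138/31 -> H2 at depth 31
  add 0.0.0.0/0 -> H1 at depth 0
  add 146.200.0.0/16 -> H2 at depth 16
  add 186.0.0.0/7 -> H3 at depth 7
  add 60.224.0.0/12 -> H2 at depth 12
  add 254.194.0.0/16 -> H1 at depth 16
  add 146.200.56.64/30 -> H4 at depth 30
  - 146.200.56.0/23 clear@23
  lookup 186.0.0.48: bits 1011101 walk d0:H1→d1:-→d2:-→d3:-→d4:-→d5:-→d6:-→d7:H3 -> H3
  add 146.0.0.0/7 -> H4 at depth 7
  add 254.194.226.48/28 -> H2 at depth 28
  - 186.0.0.0/7 clear@7
  lookup 146.192.0.7: bits 100100101100 walk d0:H1→d1:-→d2:-→d3:-→d4:-→d5:-→d6:-→d7:H4→d8:-→d9:-→d10:-→d11:-→d12:H3 -> H3
  add 254.194.226.0/24 -> H3 at depth 24
  lookup 187.187.8.139: bits 10111011101110110000100010001011 walk d0:H1→d1:-→d2:-→d3:-→d4:-→d5:-→d6:-→d7:-→d8:-→d9:-→d10:-→d11:-→d12:-→d13:-→d14:-→d15:-→d16:-→d17:-→d18:-→d19:-→d20:H0→d21:-→d22:-→d23:-→d24:-→d25:-→d26:-→d27:-→d28:-→d29:-→d30:-→d31:H2→d32:H2 -> H2

== LOOKUPS ==
["no-route","no-route","H2","H3","H3","H2"]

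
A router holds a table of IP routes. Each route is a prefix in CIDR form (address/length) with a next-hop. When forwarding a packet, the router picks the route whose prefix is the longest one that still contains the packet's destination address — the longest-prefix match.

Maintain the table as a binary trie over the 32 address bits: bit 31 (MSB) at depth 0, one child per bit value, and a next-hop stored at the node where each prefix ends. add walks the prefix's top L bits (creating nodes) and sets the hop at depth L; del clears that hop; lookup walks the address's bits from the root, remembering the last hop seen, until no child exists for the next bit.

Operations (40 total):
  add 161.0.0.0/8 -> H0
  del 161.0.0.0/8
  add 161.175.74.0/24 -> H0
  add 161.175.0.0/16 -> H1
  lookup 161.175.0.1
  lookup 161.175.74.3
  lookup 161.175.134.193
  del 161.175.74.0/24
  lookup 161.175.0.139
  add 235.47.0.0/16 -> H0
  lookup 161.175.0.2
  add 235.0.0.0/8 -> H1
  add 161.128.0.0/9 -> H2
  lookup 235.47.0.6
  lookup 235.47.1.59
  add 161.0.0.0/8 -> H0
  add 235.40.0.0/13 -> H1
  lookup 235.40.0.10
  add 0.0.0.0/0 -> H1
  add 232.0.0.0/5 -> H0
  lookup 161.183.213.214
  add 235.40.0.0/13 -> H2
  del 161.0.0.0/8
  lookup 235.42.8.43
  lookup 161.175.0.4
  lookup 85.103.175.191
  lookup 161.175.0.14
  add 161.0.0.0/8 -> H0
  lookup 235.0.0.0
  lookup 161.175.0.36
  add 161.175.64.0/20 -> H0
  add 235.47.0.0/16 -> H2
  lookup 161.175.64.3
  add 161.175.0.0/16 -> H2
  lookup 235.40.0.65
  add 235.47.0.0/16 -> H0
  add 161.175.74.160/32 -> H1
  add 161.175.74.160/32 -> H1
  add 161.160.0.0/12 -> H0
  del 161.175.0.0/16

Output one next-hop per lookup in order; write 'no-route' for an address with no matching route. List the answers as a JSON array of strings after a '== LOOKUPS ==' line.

Trace:
  add 161.0.0.0/8 -> H0 at depth 8
  - 161.0.0.0/8 clear@8
  add 161.175.74.0/24 -> H0 at depth 24
  add 161.175.0.0/16 -> H1 at depth 16
  lookup 161.175.0.1: bits 10100001101011110 walk d0:-→d1:-→d2:-→d3:-→d4:-→d5:-→d6:-→d7:-→d8:-→d9:-→d10:-→d11:-→d12:-→d13:-→d14:-→d15:-→d16:H1→d17:- -> H1
  lookup 161.175.74.3: bits 101000011010111101001010 walk d0:-→d1:-→d2:-→d3:-→d4:-→d5:-→d6:-→d7:-→d8:-→d9:-→d10:-→d11:-→d12:-→d13:-→d14:-→d15:-→d16:H1→d17:-→d18:-→d19:-→d20:-→d21:-→d22:-→d23:-→d24:H0 -> H0
  lookup 161.175.134.193: bits 1010000110101111 walk d0:-→d1:-→d2:-→d3:-→d4:-→d5:-→d6:-→d7:-→d8:-→d9:-→d10:-→d11:-→d12:-→d13:-→d14:-→d15:-→d16:H1 -> H1
  - 161.175.74.0/24 clear@24
  lookup 161.175.0.139: bits 10100001101011110 walk d0:-→d1:-→d2:-→d3:-→d4:-→d5:-→d6:-→d7:-→d8:-→d9:-→d10:-→d11:-→d12:-→d13:-→d14:-→d15:-→d16:H1→d17:- -> H1
  add 235.47.0.0/16 -> H0 at depth 16
  lookup 161.175.0.2: bits 10100001101011110 walk d0:-→d1:-→d2:-→d3:-→d4:-→d5:-→d6:-→d7:-→d8:-→d9:-→d10:-→d11:-→d12:-→d13:-→d14:-→d15:-→d16:H1→d17:- -> H1
  add 235.0.0.0/8 -> H1 at depth 8
  add 161.128.0.0/9 -> H2 at depth 9
  lookup 235.47.0.6: bits 1110101100101111 walk d0:-→d1:-→d2:-→d3:-→d4:-→d5:-→d6:-→d7:-→d8:H1→d9:-→d10:-→d11:-→d12:-→d13:-→d14:-→d15:-→d16:H0 -> H0
  lookup 235.47.1.59: bits 1110101100101111 walk d0:-→d1:-→d2:-→d3:-→d4:-→d5:-→d6:-→d7:-→d8:H1→d9:-→d10:-→d11:-→d12:-→d13:-→d14:-→d15:-→d16:H0 -> H0
  add 161.0.0.0/8 -> H0 at depth 8
  add 235.40.0.0/13 -> H1 at depth 13
  lookup 235.40.0.10: bits 1110101100101 walk d0:-→d1:-→d2:-→d3:-→d4:-→d5:-→d6:-→d7:-→d8:H1→d9:-→d10:-→d11:-→d12:-→d13:H1 -> H1
  add 0.0.0.0/0 -> H1 at depth 0
  add 232.0.0.0/5 -> H0 at depth 5
  lookup 161.183.213.214: bits 10100001101 walk d0:H1→d1:-→d2:-→d3:-→d4:-→d5:-→d6:-→d7:-→d8:H0→d9:H2→d10:-→d11:- -> H2
  add 235.40.0.0/13 -> H2 at depth 13
  - 161.0.0.0/8 clear@8
  lookup 235.42.8.43: bits 1110101100101 walk d0:H1→d1:-→d2:-→d3:-→d4:-→d5:H0→d6:-→d7:-→d8:H1→d9:-→d10:-→d11:-→d12:-→d13:H2 -> H2
  lookup 161.175.0.4: bits 10100001101011110 walk d0:H1→d1:-→d2:-→d3:-→d4:-→d5:-→d6:-→d7:-→d8:-→d9:H2→d10:-→d11:-→d12:-→d13:-→d14:-→d15:-→d16:H1→d17:- -> H1
  lookup 85.103.175.191: bits ε walk d0:H1 -> H1
  lookup 161.175.0.14: bits 10100001101011110 walk d0:H1→d1:-→d2:-→d3:-→d4:-→d5:-→d6:-→d7:-→d8:-→d9:H2→d10:-→d11:-→d12:-→d13:-→d14:-→d15:-→d16:H1→d17:- -> H1
  add 161.0.0.0/8 -> H0 at depth 8
  lookup 235.0.0.0: bits 1110101100 walk d0:H1→d1:-→d2:-→d3:-→d4:-→d5:H0→d6:-→d7:-→d8:H1→d9:-→d10:- -> H1
  lookup 161.175.0.36: bits 10100001101011110 walk d0:H1→d1:-→d2:-→d3:-→d4:-→d5:-→d6:-→d7:-→d8:H0→d9:H2→d10:-→d11:-→d12:-→d13:-→d14:-→d15:-→d16:H1→d17:- -> H1
  add 161.175.64.0/20 -> H0 at depth 20
  add 235.47.0.0/16 -> H2 at depth 16
  lookup 161.175.64.3: bits 10100001101011110100 walk d0:H1→d1:-→d2:-→d3:-→d4:-→d5:-→d6:-→d7:-→d8:H0→d9:H2→d10:-→d11:-→d12:-→d13:-→d14:-→d15:-→d16:H1→d17:-→d18:-→d19:-→d20:H0 -> H0
  add 161.175.0.0/16 -> H2 at depth 16
  lookup 235.40.0.65: bits 1110101100101 walk d0:H1→d1:-→d2:-→d3:-→d4:-→d5:H0→d6:-→d7:-→d8:H1→d9:-→d10:-→d11:-→d12:-→d13:H2 -> H2
  add 235.47.0.0/16 -> H0 at depth 16
  add 161.175.74.160/32 -> H1 at depth 32
  add 161.175.74.160/32 -> H1 at depth 32
  add 161.160.0.0/12 -> H0 at depth 12
  - 161.175.0.0/16 clear@16

== LOOKUPS ==
["H1","H0","H1","H1","H1","H0","H0","H1","H2","H2","H1","H1","H1","H1","H1","H0","H2"]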